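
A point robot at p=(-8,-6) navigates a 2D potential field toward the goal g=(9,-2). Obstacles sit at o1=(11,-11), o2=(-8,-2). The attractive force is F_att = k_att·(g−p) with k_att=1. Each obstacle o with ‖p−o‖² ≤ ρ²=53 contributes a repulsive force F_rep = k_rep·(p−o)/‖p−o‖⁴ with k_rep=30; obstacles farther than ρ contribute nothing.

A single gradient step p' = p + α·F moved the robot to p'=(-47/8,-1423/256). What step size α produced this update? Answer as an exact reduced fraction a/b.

F_att = 1·(g−p) = 1·(17,4) = (17.0000,4.0000)
o1: d²=386 > ρ²=53 → inactive
o2: d²=16 ≤ ρ²=53; F_rep = 30·(0,-4)/16² = (0.0000,-0.4688)
F = F_att + ΣF_rep = (17.0000,3.5312)
Δp = p'−p = (2.1250,0.4414); α = Δx/Fx = (17/8) / (17) = 1/8
check: Δy/Fy = (113/256) / (113/32) = 1/8 ✓

α = 1/8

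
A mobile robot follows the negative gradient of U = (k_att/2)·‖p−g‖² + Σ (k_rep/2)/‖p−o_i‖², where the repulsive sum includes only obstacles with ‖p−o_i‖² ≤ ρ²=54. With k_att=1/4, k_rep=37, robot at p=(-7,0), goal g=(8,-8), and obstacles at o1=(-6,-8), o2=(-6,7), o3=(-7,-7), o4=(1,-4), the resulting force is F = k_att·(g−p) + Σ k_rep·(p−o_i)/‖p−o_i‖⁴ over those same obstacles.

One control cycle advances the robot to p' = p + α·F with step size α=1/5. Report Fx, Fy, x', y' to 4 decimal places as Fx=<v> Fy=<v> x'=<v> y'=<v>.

F_att = 1/4·(g−p) = 1/4·(15,-8) = (3.7500,-2.0000)
o1: d²=65 > ρ²=54 → inactive
o2: d²=50 ≤ ρ²=54; F_rep = 37·(-1,-7)/50² = (-0.0148,-0.1036)
o3: d²=49 ≤ ρ²=54; F_rep = 37·(0,7)/49² = (0.0000,0.1079)
o4: d²=80 > ρ²=54 → inactive
F = F_att + ΣF_rep = (3.7352,-1.9957)
p' = p + 1/5·F = (-6.2530,-0.3991)

Fx=3.7352 Fy=-1.9957 x'=-6.2530 y'=-0.3991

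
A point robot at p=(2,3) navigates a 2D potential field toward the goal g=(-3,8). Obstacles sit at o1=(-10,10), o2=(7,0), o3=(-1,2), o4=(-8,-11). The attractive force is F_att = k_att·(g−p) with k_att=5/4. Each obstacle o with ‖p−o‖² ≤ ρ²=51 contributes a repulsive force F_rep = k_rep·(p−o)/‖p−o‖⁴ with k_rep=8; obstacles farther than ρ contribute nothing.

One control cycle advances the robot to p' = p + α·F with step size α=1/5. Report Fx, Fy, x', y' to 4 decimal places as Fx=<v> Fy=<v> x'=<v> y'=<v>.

Fx=-6.0446 Fy=6.3508 x'=0.7911 y'=4.2702

F_att = 5/4·(g−p) = 5/4·(-5,5) = (-6.2500,6.2500)
o1: d²=193 > ρ²=51 → inactive
o2: d²=34 ≤ ρ²=51; F_rep = 8·(-5,3)/34² = (-0.0346,0.0208)
o3: d²=10 ≤ ρ²=51; F_rep = 8·(3,1)/10² = (0.2400,0.0800)
o4: d²=296 > ρ²=51 → inactive
F = F_att + ΣF_rep = (-6.0446,6.3508)
p' = p + 1/5·F = (0.7911,4.2702)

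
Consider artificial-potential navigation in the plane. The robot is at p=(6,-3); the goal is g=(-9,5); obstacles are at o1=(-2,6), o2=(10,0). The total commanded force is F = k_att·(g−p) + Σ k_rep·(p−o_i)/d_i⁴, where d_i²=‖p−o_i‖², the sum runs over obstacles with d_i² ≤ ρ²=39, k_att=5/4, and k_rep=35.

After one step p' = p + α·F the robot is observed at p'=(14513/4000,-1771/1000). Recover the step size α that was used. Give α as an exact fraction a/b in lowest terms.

F_att = 5/4·(g−p) = 5/4·(-15,8) = (-18.7500,10.0000)
o1: d²=145 > ρ²=39 → inactive
o2: d²=25 ≤ ρ²=39; F_rep = 35·(-4,-3)/25² = (-0.2240,-0.1680)
F = F_att + ΣF_rep = (-18.9740,9.8320)
Δp = p'−p = (-2.3718,1.2290); α = Δx/Fx = (-9487/4000) / (-9487/500) = 1/8
check: Δy/Fy = (1229/1000) / (1229/125) = 1/8 ✓

α = 1/8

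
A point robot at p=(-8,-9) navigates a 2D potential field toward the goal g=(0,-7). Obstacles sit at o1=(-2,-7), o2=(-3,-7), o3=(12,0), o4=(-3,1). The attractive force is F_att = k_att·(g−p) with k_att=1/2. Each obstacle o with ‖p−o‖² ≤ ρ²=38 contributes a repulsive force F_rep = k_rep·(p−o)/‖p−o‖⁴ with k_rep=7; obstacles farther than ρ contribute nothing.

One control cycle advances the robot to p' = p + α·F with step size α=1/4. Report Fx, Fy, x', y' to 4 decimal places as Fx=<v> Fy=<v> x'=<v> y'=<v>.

Fx=3.9584 Fy=0.9834 x'=-7.0104 y'=-8.7542

F_att = 1/2·(g−p) = 1/2·(8,2) = (4.0000,1.0000)
o1: d²=40 > ρ²=38 → inactive
o2: d²=29 ≤ ρ²=38; F_rep = 7·(-5,-2)/29² = (-0.0416,-0.0166)
o3: d²=481 > ρ²=38 → inactive
o4: d²=125 > ρ²=38 → inactive
F = F_att + ΣF_rep = (3.9584,0.9834)
p' = p + 1/4·F = (-7.0104,-8.7542)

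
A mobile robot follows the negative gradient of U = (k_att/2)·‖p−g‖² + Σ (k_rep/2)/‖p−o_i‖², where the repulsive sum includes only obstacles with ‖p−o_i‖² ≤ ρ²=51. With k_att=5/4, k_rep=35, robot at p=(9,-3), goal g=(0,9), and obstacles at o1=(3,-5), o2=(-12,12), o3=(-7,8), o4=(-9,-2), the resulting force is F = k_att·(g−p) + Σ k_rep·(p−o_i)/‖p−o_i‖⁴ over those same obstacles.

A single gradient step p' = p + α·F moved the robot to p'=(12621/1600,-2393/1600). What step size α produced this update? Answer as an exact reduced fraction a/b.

α = 1/10

F_att = 5/4·(g−p) = 5/4·(-9,12) = (-11.2500,15.0000)
o1: d²=40 ≤ ρ²=51; F_rep = 35·(6,2)/40² = (0.1313,0.0437)
o2: d²=666 > ρ²=51 → inactive
o3: d²=377 > ρ²=51 → inactive
o4: d²=325 > ρ²=51 → inactive
F = F_att + ΣF_rep = (-11.1188,15.0437)
Δp = p'−p = (-1.1119,1.5044); α = Δx/Fx = (-1779/1600) / (-1779/160) = 1/10
check: Δy/Fy = (2407/1600) / (2407/160) = 1/10 ✓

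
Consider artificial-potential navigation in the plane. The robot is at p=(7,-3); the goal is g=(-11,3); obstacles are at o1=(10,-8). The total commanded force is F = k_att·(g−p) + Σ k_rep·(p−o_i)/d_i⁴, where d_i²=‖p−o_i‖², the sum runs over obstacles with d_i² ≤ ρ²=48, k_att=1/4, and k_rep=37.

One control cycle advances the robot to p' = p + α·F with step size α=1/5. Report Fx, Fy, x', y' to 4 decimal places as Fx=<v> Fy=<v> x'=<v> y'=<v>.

Fx=-4.5960 Fy=1.6600 x'=6.0808 y'=-2.6680

F_att = 1/4·(g−p) = 1/4·(-18,6) = (-4.5000,1.5000)
o1: d²=34 ≤ ρ²=48; F_rep = 37·(-3,5)/34² = (-0.0960,0.1600)
F = F_att + ΣF_rep = (-4.5960,1.6600)
p' = p + 1/5·F = (6.0808,-2.6680)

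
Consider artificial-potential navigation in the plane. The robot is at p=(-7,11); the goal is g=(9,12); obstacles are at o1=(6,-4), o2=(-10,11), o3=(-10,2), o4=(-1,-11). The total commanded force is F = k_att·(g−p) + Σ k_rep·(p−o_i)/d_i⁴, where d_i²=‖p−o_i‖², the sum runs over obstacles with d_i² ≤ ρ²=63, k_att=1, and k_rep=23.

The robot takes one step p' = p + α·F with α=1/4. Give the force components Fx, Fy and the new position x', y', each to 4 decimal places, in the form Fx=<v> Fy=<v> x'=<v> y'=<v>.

Fx=16.8519 Fy=1.0000 x'=-2.7870 y'=11.2500

F_att = 1·(g−p) = 1·(16,1) = (16.0000,1.0000)
o1: d²=394 > ρ²=63 → inactive
o2: d²=9 ≤ ρ²=63; F_rep = 23·(3,0)/9² = (0.8519,0.0000)
o3: d²=90 > ρ²=63 → inactive
o4: d²=520 > ρ²=63 → inactive
F = F_att + ΣF_rep = (16.8519,1.0000)
p' = p + 1/4·F = (-2.7870,11.2500)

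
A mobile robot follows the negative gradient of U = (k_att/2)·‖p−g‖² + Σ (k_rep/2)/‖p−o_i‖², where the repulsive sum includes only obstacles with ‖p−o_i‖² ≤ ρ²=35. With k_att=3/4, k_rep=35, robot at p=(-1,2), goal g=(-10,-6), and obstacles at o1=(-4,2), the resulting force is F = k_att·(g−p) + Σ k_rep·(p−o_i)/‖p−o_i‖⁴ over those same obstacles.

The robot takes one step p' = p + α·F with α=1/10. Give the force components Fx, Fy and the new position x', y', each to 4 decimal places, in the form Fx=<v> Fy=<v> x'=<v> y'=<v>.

Fx=-5.4537 Fy=-6.0000 x'=-1.5454 y'=1.4000

F_att = 3/4·(g−p) = 3/4·(-9,-8) = (-6.7500,-6.0000)
o1: d²=9 ≤ ρ²=35; F_rep = 35·(3,0)/9² = (1.2963,0.0000)
F = F_att + ΣF_rep = (-5.4537,-6.0000)
p' = p + 1/10·F = (-1.5454,1.4000)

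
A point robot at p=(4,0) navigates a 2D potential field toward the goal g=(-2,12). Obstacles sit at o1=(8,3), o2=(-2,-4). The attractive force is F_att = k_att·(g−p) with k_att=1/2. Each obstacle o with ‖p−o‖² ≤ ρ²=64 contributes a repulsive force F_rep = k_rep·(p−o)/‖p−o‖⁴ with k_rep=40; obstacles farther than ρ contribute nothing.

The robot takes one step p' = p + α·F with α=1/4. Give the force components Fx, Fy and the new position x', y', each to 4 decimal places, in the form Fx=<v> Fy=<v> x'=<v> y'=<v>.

Fx=-3.1672 Fy=5.8672 x'=3.2082 y'=1.4668

F_att = 1/2·(g−p) = 1/2·(-6,12) = (-3.0000,6.0000)
o1: d²=25 ≤ ρ²=64; F_rep = 40·(-4,-3)/25² = (-0.2560,-0.1920)
o2: d²=52 ≤ ρ²=64; F_rep = 40·(6,4)/52² = (0.0888,0.0592)
F = F_att + ΣF_rep = (-3.1672,5.8672)
p' = p + 1/4·F = (3.2082,1.4668)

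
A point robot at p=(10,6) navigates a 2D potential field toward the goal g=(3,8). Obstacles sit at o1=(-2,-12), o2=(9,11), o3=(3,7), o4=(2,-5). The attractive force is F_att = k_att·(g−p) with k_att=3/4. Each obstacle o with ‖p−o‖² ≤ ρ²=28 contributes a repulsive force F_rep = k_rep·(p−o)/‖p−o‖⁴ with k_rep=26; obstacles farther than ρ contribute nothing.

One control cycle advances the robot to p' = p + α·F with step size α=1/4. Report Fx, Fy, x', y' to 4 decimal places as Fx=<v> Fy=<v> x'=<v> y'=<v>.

F_att = 3/4·(g−p) = 3/4·(-7,2) = (-5.2500,1.5000)
o1: d²=468 > ρ²=28 → inactive
o2: d²=26 ≤ ρ²=28; F_rep = 26·(1,-5)/26² = (0.0385,-0.1923)
o3: d²=50 > ρ²=28 → inactive
o4: d²=185 > ρ²=28 → inactive
F = F_att + ΣF_rep = (-5.2115,1.3077)
p' = p + 1/4·F = (8.6971,6.3269)

Fx=-5.2115 Fy=1.3077 x'=8.6971 y'=6.3269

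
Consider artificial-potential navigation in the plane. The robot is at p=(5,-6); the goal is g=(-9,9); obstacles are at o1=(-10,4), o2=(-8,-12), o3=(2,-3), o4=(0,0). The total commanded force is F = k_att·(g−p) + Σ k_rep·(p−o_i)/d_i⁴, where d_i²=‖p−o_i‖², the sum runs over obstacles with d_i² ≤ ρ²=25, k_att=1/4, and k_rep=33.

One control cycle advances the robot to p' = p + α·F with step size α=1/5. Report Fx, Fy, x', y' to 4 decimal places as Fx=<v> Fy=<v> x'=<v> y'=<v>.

Fx=-3.1944 Fy=3.4444 x'=4.3611 y'=-5.3111

F_att = 1/4·(g−p) = 1/4·(-14,15) = (-3.5000,3.7500)
o1: d²=325 > ρ²=25 → inactive
o2: d²=205 > ρ²=25 → inactive
o3: d²=18 ≤ ρ²=25; F_rep = 33·(3,-3)/18² = (0.3056,-0.3056)
o4: d²=61 > ρ²=25 → inactive
F = F_att + ΣF_rep = (-3.1944,3.4444)
p' = p + 1/5·F = (4.3611,-5.3111)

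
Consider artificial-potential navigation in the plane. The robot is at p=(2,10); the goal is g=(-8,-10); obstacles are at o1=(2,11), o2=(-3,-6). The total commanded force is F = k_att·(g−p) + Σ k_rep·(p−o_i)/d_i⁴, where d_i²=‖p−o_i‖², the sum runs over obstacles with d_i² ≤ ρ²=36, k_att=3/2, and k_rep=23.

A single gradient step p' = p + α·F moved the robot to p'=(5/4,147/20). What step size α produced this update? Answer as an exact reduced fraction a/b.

F_att = 3/2·(g−p) = 3/2·(-10,-20) = (-15.0000,-30.0000)
o1: d²=1 ≤ ρ²=36; F_rep = 23·(0,-1)/1² = (0.0000,-23.0000)
o2: d²=281 > ρ²=36 → inactive
F = F_att + ΣF_rep = (-15.0000,-53.0000)
Δp = p'−p = (-0.7500,-2.6500); α = Δx/Fx = (-3/4) / (-15) = 1/20
check: Δy/Fy = (-53/20) / (-53) = 1/20 ✓

α = 1/20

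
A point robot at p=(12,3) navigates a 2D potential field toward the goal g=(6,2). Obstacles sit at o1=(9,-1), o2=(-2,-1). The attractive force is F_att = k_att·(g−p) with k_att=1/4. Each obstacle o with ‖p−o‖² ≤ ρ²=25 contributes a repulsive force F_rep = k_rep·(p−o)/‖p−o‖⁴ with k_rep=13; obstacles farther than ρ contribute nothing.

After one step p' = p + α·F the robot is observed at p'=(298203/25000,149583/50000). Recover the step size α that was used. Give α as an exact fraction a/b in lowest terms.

α = 1/20

F_att = 1/4·(g−p) = 1/4·(-6,-1) = (-1.5000,-0.2500)
o1: d²=25 ≤ ρ²=25; F_rep = 13·(3,4)/25² = (0.0624,0.0832)
o2: d²=212 > ρ²=25 → inactive
F = F_att + ΣF_rep = (-1.4376,-0.1668)
Δp = p'−p = (-0.0719,-0.0083); α = Δx/Fx = (-1797/25000) / (-1797/1250) = 1/20
check: Δy/Fy = (-417/50000) / (-417/2500) = 1/20 ✓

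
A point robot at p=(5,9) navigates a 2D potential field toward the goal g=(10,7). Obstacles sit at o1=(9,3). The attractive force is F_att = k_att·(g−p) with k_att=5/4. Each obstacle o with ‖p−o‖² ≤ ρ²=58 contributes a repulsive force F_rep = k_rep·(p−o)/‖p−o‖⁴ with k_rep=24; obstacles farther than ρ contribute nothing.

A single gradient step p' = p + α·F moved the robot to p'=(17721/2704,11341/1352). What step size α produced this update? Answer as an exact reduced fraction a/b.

α = 1/4

F_att = 5/4·(g−p) = 5/4·(5,-2) = (6.2500,-2.5000)
o1: d²=52 ≤ ρ²=58; F_rep = 24·(-4,6)/52² = (-0.0355,0.0533)
F = F_att + ΣF_rep = (6.2145,-2.4467)
Δp = p'−p = (1.5536,-0.6117); α = Δx/Fx = (4201/2704) / (4201/676) = 1/4
check: Δy/Fy = (-827/1352) / (-827/338) = 1/4 ✓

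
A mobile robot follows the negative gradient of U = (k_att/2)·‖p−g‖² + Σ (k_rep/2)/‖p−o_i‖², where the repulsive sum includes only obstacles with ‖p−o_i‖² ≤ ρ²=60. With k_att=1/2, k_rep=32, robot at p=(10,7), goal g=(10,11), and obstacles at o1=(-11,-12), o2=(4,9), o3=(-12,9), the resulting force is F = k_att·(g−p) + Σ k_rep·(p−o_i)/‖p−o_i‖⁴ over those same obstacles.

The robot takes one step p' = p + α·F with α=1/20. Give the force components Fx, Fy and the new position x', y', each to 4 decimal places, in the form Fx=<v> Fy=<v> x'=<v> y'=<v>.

F_att = 1/2·(g−p) = 1/2·(0,4) = (0.0000,2.0000)
o1: d²=802 > ρ²=60 → inactive
o2: d²=40 ≤ ρ²=60; F_rep = 32·(6,-2)/40² = (0.1200,-0.0400)
o3: d²=488 > ρ²=60 → inactive
F = F_att + ΣF_rep = (0.1200,1.9600)
p' = p + 1/20·F = (10.0060,7.0980)

Fx=0.1200 Fy=1.9600 x'=10.0060 y'=7.0980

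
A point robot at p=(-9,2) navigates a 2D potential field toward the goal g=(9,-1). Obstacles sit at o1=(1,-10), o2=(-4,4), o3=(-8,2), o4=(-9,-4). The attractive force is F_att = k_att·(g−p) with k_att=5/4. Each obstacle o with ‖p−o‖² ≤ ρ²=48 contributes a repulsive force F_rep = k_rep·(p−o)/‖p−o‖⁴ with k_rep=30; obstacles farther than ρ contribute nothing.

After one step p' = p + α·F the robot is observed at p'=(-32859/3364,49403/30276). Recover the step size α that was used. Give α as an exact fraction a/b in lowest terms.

α = 1/10

F_att = 5/4·(g−p) = 5/4·(18,-3) = (22.5000,-3.7500)
o1: d²=244 > ρ²=48 → inactive
o2: d²=29 ≤ ρ²=48; F_rep = 30·(-5,-2)/29² = (-0.1784,-0.0713)
o3: d²=1 ≤ ρ²=48; F_rep = 30·(-1,0)/1² = (-30.0000,0.0000)
o4: d²=36 ≤ ρ²=48; F_rep = 30·(0,6)/36² = (0.0000,0.1389)
F = F_att + ΣF_rep = (-7.6784,-3.6825)
Δp = p'−p = (-0.7678,-0.3682); α = Δx/Fx = (-2583/3364) / (-12915/1682) = 1/10
check: Δy/Fy = (-11149/30276) / (-55745/15138) = 1/10 ✓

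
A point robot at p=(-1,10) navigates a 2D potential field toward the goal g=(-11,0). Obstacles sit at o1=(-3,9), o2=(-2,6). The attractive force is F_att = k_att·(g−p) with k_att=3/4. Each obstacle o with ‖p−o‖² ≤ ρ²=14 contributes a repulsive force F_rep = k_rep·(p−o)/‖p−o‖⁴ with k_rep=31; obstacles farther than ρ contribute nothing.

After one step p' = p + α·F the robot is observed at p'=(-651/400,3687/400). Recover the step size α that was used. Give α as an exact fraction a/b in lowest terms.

F_att = 3/4·(g−p) = 3/4·(-10,-10) = (-7.5000,-7.5000)
o1: d²=5 ≤ ρ²=14; F_rep = 31·(2,1)/5² = (2.4800,1.2400)
o2: d²=17 > ρ²=14 → inactive
F = F_att + ΣF_rep = (-5.0200,-6.2600)
Δp = p'−p = (-0.6275,-0.7825); α = Δx/Fx = (-251/400) / (-251/50) = 1/8
check: Δy/Fy = (-313/400) / (-313/50) = 1/8 ✓

α = 1/8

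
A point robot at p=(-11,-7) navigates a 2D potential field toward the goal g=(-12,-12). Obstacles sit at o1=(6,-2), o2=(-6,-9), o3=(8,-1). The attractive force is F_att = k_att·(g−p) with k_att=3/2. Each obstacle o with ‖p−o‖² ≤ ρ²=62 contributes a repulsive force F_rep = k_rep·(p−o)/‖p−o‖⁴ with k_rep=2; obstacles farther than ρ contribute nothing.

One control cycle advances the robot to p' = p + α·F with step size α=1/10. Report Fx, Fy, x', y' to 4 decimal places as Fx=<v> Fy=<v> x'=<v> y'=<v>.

F_att = 3/2·(g−p) = 3/2·(-1,-5) = (-1.5000,-7.5000)
o1: d²=314 > ρ²=62 → inactive
o2: d²=29 ≤ ρ²=62; F_rep = 2·(-5,2)/29² = (-0.0119,0.0048)
o3: d²=397 > ρ²=62 → inactive
F = F_att + ΣF_rep = (-1.5119,-7.4952)
p' = p + 1/10·F = (-11.1512,-7.7495)

Fx=-1.5119 Fy=-7.4952 x'=-11.1512 y'=-7.7495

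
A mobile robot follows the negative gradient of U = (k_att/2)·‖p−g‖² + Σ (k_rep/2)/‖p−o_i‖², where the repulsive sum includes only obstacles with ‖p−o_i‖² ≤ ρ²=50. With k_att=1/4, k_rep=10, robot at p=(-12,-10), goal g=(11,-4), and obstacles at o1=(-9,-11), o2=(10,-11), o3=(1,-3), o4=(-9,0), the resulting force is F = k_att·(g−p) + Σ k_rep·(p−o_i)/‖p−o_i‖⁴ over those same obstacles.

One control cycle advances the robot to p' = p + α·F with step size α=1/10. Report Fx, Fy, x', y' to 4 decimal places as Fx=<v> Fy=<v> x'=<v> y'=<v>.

Fx=5.4500 Fy=1.6000 x'=-11.4550 y'=-9.8400

F_att = 1/4·(g−p) = 1/4·(23,6) = (5.7500,1.5000)
o1: d²=10 ≤ ρ²=50; F_rep = 10·(-3,1)/10² = (-0.3000,0.1000)
o2: d²=485 > ρ²=50 → inactive
o3: d²=218 > ρ²=50 → inactive
o4: d²=109 > ρ²=50 → inactive
F = F_att + ΣF_rep = (5.4500,1.6000)
p' = p + 1/10·F = (-11.4550,-9.8400)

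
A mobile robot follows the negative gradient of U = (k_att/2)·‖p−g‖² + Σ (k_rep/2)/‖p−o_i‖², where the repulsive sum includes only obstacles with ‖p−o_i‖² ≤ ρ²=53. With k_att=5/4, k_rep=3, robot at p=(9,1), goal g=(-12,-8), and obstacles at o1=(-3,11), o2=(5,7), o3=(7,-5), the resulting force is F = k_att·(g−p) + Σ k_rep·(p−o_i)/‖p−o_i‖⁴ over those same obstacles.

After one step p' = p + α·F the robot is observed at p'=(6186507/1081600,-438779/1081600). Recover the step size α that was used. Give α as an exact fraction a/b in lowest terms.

F_att = 5/4·(g−p) = 5/4·(-21,-9) = (-26.2500,-11.2500)
o1: d²=244 > ρ²=53 → inactive
o2: d²=52 ≤ ρ²=53; F_rep = 3·(4,-6)/52² = (0.0044,-0.0067)
o3: d²=40 ≤ ρ²=53; F_rep = 3·(2,6)/40² = (0.0037,0.0112)
F = F_att + ΣF_rep = (-26.2418,-11.2454)
Δp = p'−p = (-3.2802,-1.4057); α = Δx/Fx = (-3547893/1081600) / (-3547893/135200) = 1/8
check: Δy/Fy = (-1520379/1081600) / (-1520379/135200) = 1/8 ✓

α = 1/8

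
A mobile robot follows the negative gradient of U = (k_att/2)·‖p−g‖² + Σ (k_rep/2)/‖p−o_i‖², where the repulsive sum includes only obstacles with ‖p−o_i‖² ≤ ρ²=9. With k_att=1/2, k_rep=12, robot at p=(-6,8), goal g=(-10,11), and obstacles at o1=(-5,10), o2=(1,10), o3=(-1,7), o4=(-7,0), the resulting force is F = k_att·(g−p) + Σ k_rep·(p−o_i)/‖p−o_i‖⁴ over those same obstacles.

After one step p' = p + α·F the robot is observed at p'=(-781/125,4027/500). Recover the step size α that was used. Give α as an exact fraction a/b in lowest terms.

α = 1/10

F_att = 1/2·(g−p) = 1/2·(-4,3) = (-2.0000,1.5000)
o1: d²=5 ≤ ρ²=9; F_rep = 12·(-1,-2)/5² = (-0.4800,-0.9600)
o2: d²=53 > ρ²=9 → inactive
o3: d²=26 > ρ²=9 → inactive
o4: d²=65 > ρ²=9 → inactive
F = F_att + ΣF_rep = (-2.4800,0.5400)
Δp = p'−p = (-0.2480,0.0540); α = Δx/Fx = (-31/125) / (-62/25) = 1/10
check: Δy/Fy = (27/500) / (27/50) = 1/10 ✓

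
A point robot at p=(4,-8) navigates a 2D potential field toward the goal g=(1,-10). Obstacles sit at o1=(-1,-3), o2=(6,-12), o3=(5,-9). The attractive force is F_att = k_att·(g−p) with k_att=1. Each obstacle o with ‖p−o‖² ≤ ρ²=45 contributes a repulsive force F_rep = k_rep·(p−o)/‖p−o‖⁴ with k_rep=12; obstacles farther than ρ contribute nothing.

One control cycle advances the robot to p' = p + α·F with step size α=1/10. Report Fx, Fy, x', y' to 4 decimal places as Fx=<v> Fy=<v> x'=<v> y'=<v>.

Fx=-6.0600 Fy=1.1200 x'=3.3940 y'=-7.8880

F_att = 1·(g−p) = 1·(-3,-2) = (-3.0000,-2.0000)
o1: d²=50 > ρ²=45 → inactive
o2: d²=20 ≤ ρ²=45; F_rep = 12·(-2,4)/20² = (-0.0600,0.1200)
o3: d²=2 ≤ ρ²=45; F_rep = 12·(-1,1)/2² = (-3.0000,3.0000)
F = F_att + ΣF_rep = (-6.0600,1.1200)
p' = p + 1/10·F = (3.3940,-7.8880)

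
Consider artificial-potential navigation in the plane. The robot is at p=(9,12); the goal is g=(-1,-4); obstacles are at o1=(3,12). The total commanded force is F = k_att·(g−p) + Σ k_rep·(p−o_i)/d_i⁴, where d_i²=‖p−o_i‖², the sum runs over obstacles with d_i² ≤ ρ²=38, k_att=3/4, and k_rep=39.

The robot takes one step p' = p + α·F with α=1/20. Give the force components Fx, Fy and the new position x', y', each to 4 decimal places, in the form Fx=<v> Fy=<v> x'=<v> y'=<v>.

F_att = 3/4·(g−p) = 3/4·(-10,-16) = (-7.5000,-12.0000)
o1: d²=36 ≤ ρ²=38; F_rep = 39·(6,0)/36² = (0.1806,0.0000)
F = F_att + ΣF_rep = (-7.3194,-12.0000)
p' = p + 1/20·F = (8.6340,11.4000)

Fx=-7.3194 Fy=-12.0000 x'=8.6340 y'=11.4000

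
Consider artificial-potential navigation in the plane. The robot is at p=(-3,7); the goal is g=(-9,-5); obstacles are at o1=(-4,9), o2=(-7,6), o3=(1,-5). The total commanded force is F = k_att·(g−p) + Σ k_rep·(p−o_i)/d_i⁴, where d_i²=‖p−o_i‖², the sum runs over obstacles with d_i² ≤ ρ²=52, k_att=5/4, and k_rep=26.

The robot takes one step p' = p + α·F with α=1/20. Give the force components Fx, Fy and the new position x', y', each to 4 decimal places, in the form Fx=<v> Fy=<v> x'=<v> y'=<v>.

Fx=-6.1001 Fy=-16.9900 x'=-3.3050 y'=6.1505

F_att = 5/4·(g−p) = 5/4·(-6,-12) = (-7.5000,-15.0000)
o1: d²=5 ≤ ρ²=52; F_rep = 26·(1,-2)/5² = (1.0400,-2.0800)
o2: d²=17 ≤ ρ²=52; F_rep = 26·(4,1)/17² = (0.3599,0.0900)
o3: d²=160 > ρ²=52 → inactive
F = F_att + ΣF_rep = (-6.1001,-16.9900)
p' = p + 1/20·F = (-3.3050,6.1505)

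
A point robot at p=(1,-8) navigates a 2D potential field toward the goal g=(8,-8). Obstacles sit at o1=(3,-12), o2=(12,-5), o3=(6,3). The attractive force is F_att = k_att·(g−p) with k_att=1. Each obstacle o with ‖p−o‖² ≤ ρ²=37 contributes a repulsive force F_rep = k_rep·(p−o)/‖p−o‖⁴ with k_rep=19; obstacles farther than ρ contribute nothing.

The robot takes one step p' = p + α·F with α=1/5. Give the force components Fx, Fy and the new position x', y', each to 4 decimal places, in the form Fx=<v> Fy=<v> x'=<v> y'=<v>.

Fx=6.9050 Fy=0.1900 x'=2.3810 y'=-7.9620

F_att = 1·(g−p) = 1·(7,0) = (7.0000,0.0000)
o1: d²=20 ≤ ρ²=37; F_rep = 19·(-2,4)/20² = (-0.0950,0.1900)
o2: d²=130 > ρ²=37 → inactive
o3: d²=146 > ρ²=37 → inactive
F = F_att + ΣF_rep = (6.9050,0.1900)
p' = p + 1/5·F = (2.3810,-7.9620)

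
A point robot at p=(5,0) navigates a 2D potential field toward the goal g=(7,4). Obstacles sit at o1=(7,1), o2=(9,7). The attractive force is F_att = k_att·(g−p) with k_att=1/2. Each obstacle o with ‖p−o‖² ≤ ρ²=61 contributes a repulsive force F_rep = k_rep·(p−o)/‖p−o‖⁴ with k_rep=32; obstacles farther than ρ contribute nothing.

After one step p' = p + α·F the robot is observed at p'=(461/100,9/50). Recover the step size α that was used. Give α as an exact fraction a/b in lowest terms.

α = 1/4

F_att = 1/2·(g−p) = 1/2·(2,4) = (1.0000,2.0000)
o1: d²=5 ≤ ρ²=61; F_rep = 32·(-2,-1)/5² = (-2.5600,-1.2800)
o2: d²=65 > ρ²=61 → inactive
F = F_att + ΣF_rep = (-1.5600,0.7200)
Δp = p'−p = (-0.3900,0.1800); α = Δx/Fx = (-39/100) / (-39/25) = 1/4
check: Δy/Fy = (9/50) / (18/25) = 1/4 ✓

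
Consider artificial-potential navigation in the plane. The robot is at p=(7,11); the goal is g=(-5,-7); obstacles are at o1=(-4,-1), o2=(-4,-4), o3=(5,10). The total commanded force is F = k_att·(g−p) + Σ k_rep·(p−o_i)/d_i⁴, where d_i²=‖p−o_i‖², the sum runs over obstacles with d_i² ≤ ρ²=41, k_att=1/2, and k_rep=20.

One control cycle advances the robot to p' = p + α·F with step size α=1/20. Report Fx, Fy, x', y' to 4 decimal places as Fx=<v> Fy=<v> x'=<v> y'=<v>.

F_att = 1/2·(g−p) = 1/2·(-12,-18) = (-6.0000,-9.0000)
o1: d²=265 > ρ²=41 → inactive
o2: d²=346 > ρ²=41 → inactive
o3: d²=5 ≤ ρ²=41; F_rep = 20·(2,1)/5² = (1.6000,0.8000)
F = F_att + ΣF_rep = (-4.4000,-8.2000)
p' = p + 1/20·F = (6.7800,10.5900)

Fx=-4.4000 Fy=-8.2000 x'=6.7800 y'=10.5900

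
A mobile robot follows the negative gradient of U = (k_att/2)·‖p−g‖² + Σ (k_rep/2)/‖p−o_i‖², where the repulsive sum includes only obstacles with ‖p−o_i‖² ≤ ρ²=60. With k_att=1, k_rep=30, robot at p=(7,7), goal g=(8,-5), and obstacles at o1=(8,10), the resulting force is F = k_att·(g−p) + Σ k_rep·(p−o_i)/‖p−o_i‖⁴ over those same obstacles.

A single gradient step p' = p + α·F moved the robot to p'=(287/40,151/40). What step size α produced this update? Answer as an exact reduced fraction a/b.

α = 1/4

F_att = 1·(g−p) = 1·(1,-12) = (1.0000,-12.0000)
o1: d²=10 ≤ ρ²=60; F_rep = 30·(-1,-3)/10² = (-0.3000,-0.9000)
F = F_att + ΣF_rep = (0.7000,-12.9000)
Δp = p'−p = (0.1750,-3.2250); α = Δx/Fx = (7/40) / (7/10) = 1/4
check: Δy/Fy = (-129/40) / (-129/10) = 1/4 ✓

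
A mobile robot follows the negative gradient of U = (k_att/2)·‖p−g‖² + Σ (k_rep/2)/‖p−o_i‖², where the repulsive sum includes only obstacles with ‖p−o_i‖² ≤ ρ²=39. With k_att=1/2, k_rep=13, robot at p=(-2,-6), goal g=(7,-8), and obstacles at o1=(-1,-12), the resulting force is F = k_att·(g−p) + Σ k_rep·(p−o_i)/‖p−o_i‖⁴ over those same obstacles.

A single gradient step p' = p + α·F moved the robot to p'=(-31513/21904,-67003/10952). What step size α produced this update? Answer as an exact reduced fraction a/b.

α = 1/8

F_att = 1/2·(g−p) = 1/2·(9,-2) = (4.5000,-1.0000)
o1: d²=37 ≤ ρ²=39; F_rep = 13·(-1,6)/37² = (-0.0095,0.0570)
F = F_att + ΣF_rep = (4.4905,-0.9430)
Δp = p'−p = (0.5613,-0.1179); α = Δx/Fx = (12295/21904) / (12295/2738) = 1/8
check: Δy/Fy = (-1291/10952) / (-1291/1369) = 1/8 ✓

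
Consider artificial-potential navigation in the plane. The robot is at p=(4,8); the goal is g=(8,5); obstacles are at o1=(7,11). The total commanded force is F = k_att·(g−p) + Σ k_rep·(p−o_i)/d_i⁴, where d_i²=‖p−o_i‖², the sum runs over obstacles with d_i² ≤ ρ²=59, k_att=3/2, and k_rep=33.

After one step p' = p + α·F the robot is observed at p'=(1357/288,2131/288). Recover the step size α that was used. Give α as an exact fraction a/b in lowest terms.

F_att = 3/2·(g−p) = 3/2·(4,-3) = (6.0000,-4.5000)
o1: d²=18 ≤ ρ²=59; F_rep = 33·(-3,-3)/18² = (-0.3056,-0.3056)
F = F_att + ΣF_rep = (5.6944,-4.8056)
Δp = p'−p = (0.7118,-0.6007); α = Δx/Fx = (205/288) / (205/36) = 1/8
check: Δy/Fy = (-173/288) / (-173/36) = 1/8 ✓

α = 1/8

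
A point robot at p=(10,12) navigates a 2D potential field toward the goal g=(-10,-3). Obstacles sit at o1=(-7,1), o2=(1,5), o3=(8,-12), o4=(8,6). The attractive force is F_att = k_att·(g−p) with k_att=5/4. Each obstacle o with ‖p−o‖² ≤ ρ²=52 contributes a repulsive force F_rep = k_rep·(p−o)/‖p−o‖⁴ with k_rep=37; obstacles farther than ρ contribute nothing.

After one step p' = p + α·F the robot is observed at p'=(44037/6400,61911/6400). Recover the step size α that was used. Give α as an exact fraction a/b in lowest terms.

F_att = 5/4·(g−p) = 5/4·(-20,-15) = (-25.0000,-18.7500)
o1: d²=410 > ρ²=52 → inactive
o2: d²=130 > ρ²=52 → inactive
o3: d²=580 > ρ²=52 → inactive
o4: d²=40 ≤ ρ²=52; F_rep = 37·(2,6)/40² = (0.0462,0.1388)
F = F_att + ΣF_rep = (-24.9537,-18.6112)
Δp = p'−p = (-3.1192,-2.3264); α = Δx/Fx = (-19963/6400) / (-19963/800) = 1/8
check: Δy/Fy = (-14889/6400) / (-14889/800) = 1/8 ✓

α = 1/8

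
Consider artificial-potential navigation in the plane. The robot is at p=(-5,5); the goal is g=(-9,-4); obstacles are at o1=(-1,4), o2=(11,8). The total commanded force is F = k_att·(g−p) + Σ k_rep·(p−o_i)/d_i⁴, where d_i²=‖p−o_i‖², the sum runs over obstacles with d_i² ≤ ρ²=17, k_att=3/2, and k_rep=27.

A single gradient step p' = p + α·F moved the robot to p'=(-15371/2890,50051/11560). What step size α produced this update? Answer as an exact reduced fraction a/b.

α = 1/20

F_att = 3/2·(g−p) = 3/2·(-4,-9) = (-6.0000,-13.5000)
o1: d²=17 ≤ ρ²=17; F_rep = 27·(-4,1)/17² = (-0.3737,0.0934)
o2: d²=265 > ρ²=17 → inactive
F = F_att + ΣF_rep = (-6.3737,-13.4066)
Δp = p'−p = (-0.3187,-0.6703); α = Δx/Fx = (-921/2890) / (-1842/289) = 1/20
check: Δy/Fy = (-7749/11560) / (-7749/578) = 1/20 ✓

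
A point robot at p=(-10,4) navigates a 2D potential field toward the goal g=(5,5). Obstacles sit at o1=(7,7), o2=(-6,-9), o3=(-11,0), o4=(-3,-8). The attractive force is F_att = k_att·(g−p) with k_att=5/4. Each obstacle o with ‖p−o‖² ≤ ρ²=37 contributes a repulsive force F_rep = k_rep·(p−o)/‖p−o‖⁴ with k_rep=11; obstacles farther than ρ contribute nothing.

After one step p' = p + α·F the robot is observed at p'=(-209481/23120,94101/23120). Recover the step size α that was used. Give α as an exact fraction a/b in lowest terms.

α = 1/20

F_att = 5/4·(g−p) = 5/4·(15,1) = (18.7500,1.2500)
o1: d²=298 > ρ²=37 → inactive
o2: d²=185 > ρ²=37 → inactive
o3: d²=17 ≤ ρ²=37; F_rep = 11·(1,4)/17² = (0.0381,0.1522)
o4: d²=193 > ρ²=37 → inactive
F = F_att + ΣF_rep = (18.7881,1.4022)
Δp = p'−p = (0.9394,0.0701); α = Δx/Fx = (21719/23120) / (21719/1156) = 1/20
check: Δy/Fy = (1621/23120) / (1621/1156) = 1/20 ✓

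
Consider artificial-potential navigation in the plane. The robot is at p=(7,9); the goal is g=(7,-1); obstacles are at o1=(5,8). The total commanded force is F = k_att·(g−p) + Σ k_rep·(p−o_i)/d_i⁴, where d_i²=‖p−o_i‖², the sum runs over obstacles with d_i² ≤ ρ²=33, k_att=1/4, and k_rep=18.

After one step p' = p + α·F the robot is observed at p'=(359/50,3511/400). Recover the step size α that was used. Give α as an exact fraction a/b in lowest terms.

α = 1/8

F_att = 1/4·(g−p) = 1/4·(0,-10) = (0.0000,-2.5000)
o1: d²=5 ≤ ρ²=33; F_rep = 18·(2,1)/5² = (1.4400,0.7200)
F = F_att + ΣF_rep = (1.4400,-1.7800)
Δp = p'−p = (0.1800,-0.2225); α = Δx/Fx = (9/50) / (36/25) = 1/8
check: Δy/Fy = (-89/400) / (-89/50) = 1/8 ✓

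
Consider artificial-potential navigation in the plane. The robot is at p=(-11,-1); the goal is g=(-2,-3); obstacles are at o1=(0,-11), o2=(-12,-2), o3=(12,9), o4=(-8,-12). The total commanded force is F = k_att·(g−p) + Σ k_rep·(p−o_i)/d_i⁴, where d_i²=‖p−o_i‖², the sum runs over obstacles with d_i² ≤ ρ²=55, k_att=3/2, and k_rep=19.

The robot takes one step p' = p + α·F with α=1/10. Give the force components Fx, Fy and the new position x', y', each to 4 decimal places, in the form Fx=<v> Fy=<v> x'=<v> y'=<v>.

Fx=18.2500 Fy=1.7500 x'=-9.1750 y'=-0.8250

F_att = 3/2·(g−p) = 3/2·(9,-2) = (13.5000,-3.0000)
o1: d²=221 > ρ²=55 → inactive
o2: d²=2 ≤ ρ²=55; F_rep = 19·(1,1)/2² = (4.7500,4.7500)
o3: d²=629 > ρ²=55 → inactive
o4: d²=130 > ρ²=55 → inactive
F = F_att + ΣF_rep = (18.2500,1.7500)
p' = p + 1/10·F = (-9.1750,-0.8250)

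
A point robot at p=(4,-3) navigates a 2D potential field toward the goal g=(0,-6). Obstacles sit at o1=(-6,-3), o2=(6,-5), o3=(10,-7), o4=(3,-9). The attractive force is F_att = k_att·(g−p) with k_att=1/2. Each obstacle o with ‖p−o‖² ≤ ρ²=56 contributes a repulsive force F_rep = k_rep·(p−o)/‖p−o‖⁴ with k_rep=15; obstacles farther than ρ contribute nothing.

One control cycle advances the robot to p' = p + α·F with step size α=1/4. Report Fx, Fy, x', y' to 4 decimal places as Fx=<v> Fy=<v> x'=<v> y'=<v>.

Fx=-2.4911 Fy=-0.9433 x'=3.3772 y'=-3.2358

F_att = 1/2·(g−p) = 1/2·(-4,-3) = (-2.0000,-1.5000)
o1: d²=100 > ρ²=56 → inactive
o2: d²=8 ≤ ρ²=56; F_rep = 15·(-2,2)/8² = (-0.4688,0.4688)
o3: d²=52 ≤ ρ²=56; F_rep = 15·(-6,4)/52² = (-0.0333,0.0222)
o4: d²=37 ≤ ρ²=56; F_rep = 15·(1,6)/37² = (0.0110,0.0657)
F = F_att + ΣF_rep = (-2.4911,-0.9433)
p' = p + 1/4·F = (3.3772,-3.2358)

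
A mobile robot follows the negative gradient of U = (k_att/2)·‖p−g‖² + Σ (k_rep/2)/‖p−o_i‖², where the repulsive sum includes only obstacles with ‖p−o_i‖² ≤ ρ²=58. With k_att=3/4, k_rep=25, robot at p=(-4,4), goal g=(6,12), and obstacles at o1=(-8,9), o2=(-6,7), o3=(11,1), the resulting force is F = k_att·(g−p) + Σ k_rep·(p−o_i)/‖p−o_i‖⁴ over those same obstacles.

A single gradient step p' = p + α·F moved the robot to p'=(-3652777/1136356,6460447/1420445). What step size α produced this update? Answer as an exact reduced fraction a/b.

F_att = 3/4·(g−p) = 3/4·(10,8) = (7.5000,6.0000)
o1: d²=41 ≤ ρ²=58; F_rep = 25·(4,-5)/41² = (0.0595,-0.0744)
o2: d²=13 ≤ ρ²=58; F_rep = 25·(2,-3)/13² = (0.2959,-0.4438)
o3: d²=234 > ρ²=58 → inactive
F = F_att + ΣF_rep = (7.8553,5.4819)
Δp = p'−p = (0.7855,0.5482); α = Δx/Fx = (892647/1136356) / (4463235/568178) = 1/10
check: Δy/Fy = (778667/1420445) / (1557334/284089) = 1/10 ✓

α = 1/10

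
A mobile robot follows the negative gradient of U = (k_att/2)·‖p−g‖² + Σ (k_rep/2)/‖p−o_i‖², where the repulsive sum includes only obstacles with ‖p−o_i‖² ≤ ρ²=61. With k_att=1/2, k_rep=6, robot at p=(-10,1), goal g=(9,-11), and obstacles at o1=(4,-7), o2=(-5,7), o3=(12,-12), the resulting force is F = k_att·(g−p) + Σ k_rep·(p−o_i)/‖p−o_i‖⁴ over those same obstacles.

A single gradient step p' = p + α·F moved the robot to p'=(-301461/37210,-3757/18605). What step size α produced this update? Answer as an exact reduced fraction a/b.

α = 1/5

F_att = 1/2·(g−p) = 1/2·(19,-12) = (9.5000,-6.0000)
o1: d²=260 > ρ²=61 → inactive
o2: d²=61 ≤ ρ²=61; F_rep = 6·(-5,-6)/61² = (-0.0081,-0.0097)
o3: d²=653 > ρ²=61 → inactive
F = F_att + ΣF_rep = (9.4919,-6.0097)
Δp = p'−p = (1.8984,-1.2019); α = Δx/Fx = (70639/37210) / (70639/7442) = 1/5
check: Δy/Fy = (-22362/18605) / (-22362/3721) = 1/5 ✓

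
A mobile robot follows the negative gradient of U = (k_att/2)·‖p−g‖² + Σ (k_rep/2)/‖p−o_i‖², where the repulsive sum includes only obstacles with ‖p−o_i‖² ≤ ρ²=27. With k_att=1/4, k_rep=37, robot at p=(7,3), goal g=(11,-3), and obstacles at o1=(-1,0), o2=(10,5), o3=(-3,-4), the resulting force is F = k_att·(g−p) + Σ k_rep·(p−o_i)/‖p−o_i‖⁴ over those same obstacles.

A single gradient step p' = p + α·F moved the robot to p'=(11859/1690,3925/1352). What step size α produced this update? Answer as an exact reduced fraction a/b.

α = 1/20

F_att = 1/4·(g−p) = 1/4·(4,-6) = (1.0000,-1.5000)
o1: d²=73 > ρ²=27 → inactive
o2: d²=13 ≤ ρ²=27; F_rep = 37·(-3,-2)/13² = (-0.6568,-0.4379)
o3: d²=149 > ρ²=27 → inactive
F = F_att + ΣF_rep = (0.3432,-1.9379)
Δp = p'−p = (0.0172,-0.0969); α = Δx/Fx = (29/1690) / (58/169) = 1/20
check: Δy/Fy = (-131/1352) / (-655/338) = 1/20 ✓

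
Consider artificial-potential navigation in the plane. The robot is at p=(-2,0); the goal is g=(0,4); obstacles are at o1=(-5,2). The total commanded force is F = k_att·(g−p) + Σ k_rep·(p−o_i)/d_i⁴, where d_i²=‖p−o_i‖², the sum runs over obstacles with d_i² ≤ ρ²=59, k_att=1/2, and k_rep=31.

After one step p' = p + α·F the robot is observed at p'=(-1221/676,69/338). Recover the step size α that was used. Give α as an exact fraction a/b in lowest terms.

α = 1/8

F_att = 1/2·(g−p) = 1/2·(2,4) = (1.0000,2.0000)
o1: d²=13 ≤ ρ²=59; F_rep = 31·(3,-2)/13² = (0.5503,-0.3669)
F = F_att + ΣF_rep = (1.5503,1.6331)
Δp = p'−p = (0.1938,0.2041); α = Δx/Fx = (131/676) / (262/169) = 1/8
check: Δy/Fy = (69/338) / (276/169) = 1/8 ✓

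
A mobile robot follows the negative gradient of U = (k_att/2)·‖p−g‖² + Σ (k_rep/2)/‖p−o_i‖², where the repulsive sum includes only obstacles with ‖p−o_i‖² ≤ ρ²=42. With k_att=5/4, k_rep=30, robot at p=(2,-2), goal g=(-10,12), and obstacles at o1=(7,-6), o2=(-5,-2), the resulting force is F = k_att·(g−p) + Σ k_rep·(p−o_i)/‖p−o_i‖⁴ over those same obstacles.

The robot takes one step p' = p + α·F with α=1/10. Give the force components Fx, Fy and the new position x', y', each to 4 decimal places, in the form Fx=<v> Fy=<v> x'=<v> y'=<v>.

Fx=-15.0892 Fy=17.5714 x'=0.4911 y'=-0.2429

F_att = 5/4·(g−p) = 5/4·(-12,14) = (-15.0000,17.5000)
o1: d²=41 ≤ ρ²=42; F_rep = 30·(-5,4)/41² = (-0.0892,0.0714)
o2: d²=49 > ρ²=42 → inactive
F = F_att + ΣF_rep = (-15.0892,17.5714)
p' = p + 1/10·F = (0.4911,-0.2429)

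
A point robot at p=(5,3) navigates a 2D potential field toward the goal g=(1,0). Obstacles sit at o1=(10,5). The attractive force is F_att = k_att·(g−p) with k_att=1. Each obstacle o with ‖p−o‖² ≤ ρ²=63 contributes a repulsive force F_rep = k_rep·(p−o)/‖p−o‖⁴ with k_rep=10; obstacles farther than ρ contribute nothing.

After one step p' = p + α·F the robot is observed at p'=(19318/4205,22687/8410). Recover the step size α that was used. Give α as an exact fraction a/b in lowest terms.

F_att = 1·(g−p) = 1·(-4,-3) = (-4.0000,-3.0000)
o1: d²=29 ≤ ρ²=63; F_rep = 10·(-5,-2)/29² = (-0.0595,-0.0238)
F = F_att + ΣF_rep = (-4.0595,-3.0238)
Δp = p'−p = (-0.4059,-0.3024); α = Δx/Fx = (-1707/4205) / (-3414/841) = 1/10
check: Δy/Fy = (-2543/8410) / (-2543/841) = 1/10 ✓

α = 1/10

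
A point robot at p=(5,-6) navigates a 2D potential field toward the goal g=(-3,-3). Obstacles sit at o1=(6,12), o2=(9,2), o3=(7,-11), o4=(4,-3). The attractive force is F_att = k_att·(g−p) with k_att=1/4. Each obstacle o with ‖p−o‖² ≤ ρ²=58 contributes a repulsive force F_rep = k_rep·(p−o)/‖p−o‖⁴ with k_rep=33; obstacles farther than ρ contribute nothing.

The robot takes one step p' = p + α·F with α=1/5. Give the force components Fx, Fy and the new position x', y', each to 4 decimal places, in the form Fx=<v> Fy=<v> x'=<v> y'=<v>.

Fx=-1.7485 Fy=-0.0438 x'=4.6503 y'=-6.0088

F_att = 1/4·(g−p) = 1/4·(-8,3) = (-2.0000,0.7500)
o1: d²=325 > ρ²=58 → inactive
o2: d²=80 > ρ²=58 → inactive
o3: d²=29 ≤ ρ²=58; F_rep = 33·(-2,5)/29² = (-0.0785,0.1962)
o4: d²=10 ≤ ρ²=58; F_rep = 33·(1,-3)/10² = (0.3300,-0.9900)
F = F_att + ΣF_rep = (-1.7485,-0.0438)
p' = p + 1/5·F = (4.6503,-6.0088)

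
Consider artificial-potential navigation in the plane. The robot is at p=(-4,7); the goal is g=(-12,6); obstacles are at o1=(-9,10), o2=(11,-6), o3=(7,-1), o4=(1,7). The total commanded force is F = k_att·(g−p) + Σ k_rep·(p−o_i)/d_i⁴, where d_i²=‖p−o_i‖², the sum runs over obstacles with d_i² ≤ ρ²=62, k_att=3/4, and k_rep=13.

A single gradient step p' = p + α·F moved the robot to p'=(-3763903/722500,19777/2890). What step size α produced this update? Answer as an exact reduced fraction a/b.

α = 1/5

F_att = 3/4·(g−p) = 3/4·(-8,-1) = (-6.0000,-0.7500)
o1: d²=34 ≤ ρ²=62; F_rep = 13·(5,-3)/34² = (0.0562,-0.0337)
o2: d²=394 > ρ²=62 → inactive
o3: d²=185 > ρ²=62 → inactive
o4: d²=25 ≤ ρ²=62; F_rep = 13·(-5,0)/25² = (-0.1040,0.0000)
F = F_att + ΣF_rep = (-6.0478,-0.7837)
Δp = p'−p = (-1.2096,-0.1567); α = Δx/Fx = (-873903/722500) / (-873903/144500) = 1/5
check: Δy/Fy = (-453/2890) / (-453/578) = 1/5 ✓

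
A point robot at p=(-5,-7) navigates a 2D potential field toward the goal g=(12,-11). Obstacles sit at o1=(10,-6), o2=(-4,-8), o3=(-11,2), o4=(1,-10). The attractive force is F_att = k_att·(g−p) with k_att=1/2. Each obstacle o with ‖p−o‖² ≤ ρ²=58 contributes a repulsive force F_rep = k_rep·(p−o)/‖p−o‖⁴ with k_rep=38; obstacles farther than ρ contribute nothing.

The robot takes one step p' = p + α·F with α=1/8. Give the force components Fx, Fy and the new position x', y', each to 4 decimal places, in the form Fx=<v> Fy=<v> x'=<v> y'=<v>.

Fx=-1.1126 Fy=7.5563 x'=-5.1391 y'=-6.0555

F_att = 1/2·(g−p) = 1/2·(17,-4) = (8.5000,-2.0000)
o1: d²=226 > ρ²=58 → inactive
o2: d²=2 ≤ ρ²=58; F_rep = 38·(-1,1)/2² = (-9.5000,9.5000)
o3: d²=117 > ρ²=58 → inactive
o4: d²=45 ≤ ρ²=58; F_rep = 38·(-6,3)/45² = (-0.1126,0.0563)
F = F_att + ΣF_rep = (-1.1126,7.5563)
p' = p + 1/8·F = (-5.1391,-6.0555)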